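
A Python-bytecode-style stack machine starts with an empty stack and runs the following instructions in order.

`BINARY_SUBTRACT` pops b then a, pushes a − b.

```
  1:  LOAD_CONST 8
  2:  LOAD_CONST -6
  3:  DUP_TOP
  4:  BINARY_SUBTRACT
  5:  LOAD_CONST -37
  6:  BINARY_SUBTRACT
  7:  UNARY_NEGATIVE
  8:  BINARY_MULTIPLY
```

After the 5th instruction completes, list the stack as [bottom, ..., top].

[8, 0, -37]

LOAD_CONST 8    → 8
LOAD_CONST -6   → 8 -6
DUP_TOP         → 8 -6 -6
BINARY_SUBTRACT → 8 0
LOAD_CONST -37  → 8 0 -37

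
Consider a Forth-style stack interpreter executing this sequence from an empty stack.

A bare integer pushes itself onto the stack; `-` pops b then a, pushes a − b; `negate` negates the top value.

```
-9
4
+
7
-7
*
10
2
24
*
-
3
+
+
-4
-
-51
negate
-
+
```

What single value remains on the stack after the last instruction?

-136

-9     → [-9]
4      → [-9, 4]
+      → [-5]
7      → [-5, 7]
-7     → [-5, 7, -7]
*      → [-5, -49]
10     → [-5, -49, 10]
2      → [-5, -49, 10, 2]
24     → [-5, -49, 10, 2, 24]
*      → [-5, -49, 10, 48]
-      → [-5, -49, -38]
3      → [-5, -49, -38, 3]
+      → [-5, -49, -35]
+      → [-5, -84]
-4     → [-5, -84, -4]
-      → [-5, -80]
-51    → [-5, -80, -51]
negate → [-5, -80, 51]
-      → [-5, -131]
+      → [-136]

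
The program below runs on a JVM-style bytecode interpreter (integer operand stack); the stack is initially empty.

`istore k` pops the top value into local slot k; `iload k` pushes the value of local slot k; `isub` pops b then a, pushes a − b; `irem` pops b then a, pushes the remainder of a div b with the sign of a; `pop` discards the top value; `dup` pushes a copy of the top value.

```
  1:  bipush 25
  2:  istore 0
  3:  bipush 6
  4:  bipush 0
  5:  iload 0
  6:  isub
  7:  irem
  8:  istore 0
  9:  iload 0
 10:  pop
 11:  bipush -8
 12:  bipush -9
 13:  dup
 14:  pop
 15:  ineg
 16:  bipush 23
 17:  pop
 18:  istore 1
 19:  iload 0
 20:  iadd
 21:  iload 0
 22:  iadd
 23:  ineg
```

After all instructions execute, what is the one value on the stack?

-4

bipush 25 : [25]
istore 0  : []
bipush 6  : [6]
bipush 0  : [6, 0]
iload 0   : [6, 0, 25]
isub      : [6, -25]
irem      : [6]
istore 0  : []
iload 0   : [6]
pop       : []
bipush -8 : [-8]
bipush -9 : [-8, -9]
dup       : [-8, -9, -9]
pop       : [-8, -9]
ineg      : [-8, 9]
bipush 23 : [-8, 9, 23]
pop       : [-8, 9]
istore 1  : [-8]
iload 0   : [-8, 6]
iadd      : [-2]
iload 0   : [-2, 6]
iadd      : [4]
ineg      : [-4]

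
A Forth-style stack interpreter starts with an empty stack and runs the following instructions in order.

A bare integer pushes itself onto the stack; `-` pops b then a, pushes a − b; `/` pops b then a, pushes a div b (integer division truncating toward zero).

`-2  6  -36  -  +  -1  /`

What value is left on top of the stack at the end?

-2  -> -2
6   -> -2 6
-36 -> -2 6 -36
-   -> -2 42
+   -> 40
-1  -> 40 -1
/   -> -40

-40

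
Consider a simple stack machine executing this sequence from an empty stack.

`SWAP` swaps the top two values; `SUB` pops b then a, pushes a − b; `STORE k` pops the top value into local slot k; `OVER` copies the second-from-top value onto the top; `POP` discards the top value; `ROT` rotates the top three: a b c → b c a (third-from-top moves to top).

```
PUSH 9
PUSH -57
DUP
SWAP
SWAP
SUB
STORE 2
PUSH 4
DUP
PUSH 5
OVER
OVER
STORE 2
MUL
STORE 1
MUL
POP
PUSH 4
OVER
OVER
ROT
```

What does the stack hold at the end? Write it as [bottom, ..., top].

[9, 9, 4, 4]

PUSH 9   -> [9]
PUSH -57 -> [9, -57]
DUP      -> [9, -57, -57]
SWAP     -> [9, -57, -57]
SWAP     -> [9, -57, -57]
SUB      -> [9, 0]
STORE 2  -> [9]
PUSH 4   -> [9, 4]
DUP      -> [9, 4, 4]
PUSH 5   -> [9, 4, 4, 5]
OVER     -> [9, 4, 4, 5, 4]
OVER     -> [9, 4, 4, 5, 4, 5]
STORE 2  -> [9, 4, 4, 5, 4]
MUL      -> [9, 4, 4, 20]
STORE 1  -> [9, 4, 4]
MUL      -> [9, 16]
POP      -> [9]
PUSH 4   -> [9, 4]
OVER     -> [9, 4, 9]
OVER     -> [9, 4, 9, 4]
ROT      -> [9, 9, 4, 4]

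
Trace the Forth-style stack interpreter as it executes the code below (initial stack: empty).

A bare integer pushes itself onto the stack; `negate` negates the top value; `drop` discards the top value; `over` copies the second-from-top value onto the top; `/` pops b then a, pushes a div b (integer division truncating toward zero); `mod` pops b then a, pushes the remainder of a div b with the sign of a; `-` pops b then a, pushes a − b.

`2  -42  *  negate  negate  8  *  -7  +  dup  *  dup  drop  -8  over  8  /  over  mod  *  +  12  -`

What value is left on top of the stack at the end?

2       2
-42     2 -42
*       -84
negate  84
negate  -84
8       -84 8
*       -672
-7      -672 -7
+       -679
dup     -679 -679
*       461041
dup     461041 461041
drop    461041
-8      461041 -8
over    461041 -8 461041
8       461041 -8 461041 8
/       461041 -8 57630
over    461041 -8 57630 -8
mod     461041 -8 6
*       461041 -48
+       460993
12      460993 12
-       460981

460981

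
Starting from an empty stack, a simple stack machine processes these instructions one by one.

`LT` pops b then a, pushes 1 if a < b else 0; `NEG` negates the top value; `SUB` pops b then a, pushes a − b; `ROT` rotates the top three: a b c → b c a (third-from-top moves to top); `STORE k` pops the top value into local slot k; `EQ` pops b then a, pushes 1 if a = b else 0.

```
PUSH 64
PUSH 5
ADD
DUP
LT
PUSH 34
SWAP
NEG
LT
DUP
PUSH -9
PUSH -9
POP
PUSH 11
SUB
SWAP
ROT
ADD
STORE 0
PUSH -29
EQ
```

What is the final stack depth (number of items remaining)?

PUSH 64  -> [64]
PUSH 5   -> [64, 5]
ADD      -> [69]
DUP      -> [69, 69]
LT       -> [0]
PUSH 34  -> [0, 34]
SWAP     -> [34, 0]
NEG      -> [34, 0]
LT       -> [0]
DUP      -> [0, 0]
PUSH -9  -> [0, 0, -9]
PUSH -9  -> [0, 0, -9, -9]
POP      -> [0, 0, -9]
PUSH 11  -> [0, 0, -9, 11]
SUB      -> [0, 0, -20]
SWAP     -> [0, -20, 0]
ROT      -> [-20, 0, 0]
ADD      -> [-20, 0]
STORE 0  -> [-20]
PUSH -29 -> [-20, -29]
EQ       -> [0]

1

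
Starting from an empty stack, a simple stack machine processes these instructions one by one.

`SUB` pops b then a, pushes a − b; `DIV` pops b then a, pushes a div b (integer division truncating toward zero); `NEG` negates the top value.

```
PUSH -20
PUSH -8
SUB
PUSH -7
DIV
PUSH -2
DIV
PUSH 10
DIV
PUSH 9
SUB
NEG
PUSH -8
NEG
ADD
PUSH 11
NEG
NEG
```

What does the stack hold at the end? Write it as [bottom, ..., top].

[17, 11]

PUSH -20 → -20
PUSH -8  → -20 -8
SUB      → -12
PUSH -7  → -12 -7
DIV      → 1
PUSH -2  → 1 -2
DIV      → 0
PUSH 10  → 0 10
DIV      → 0
PUSH 9   → 0 9
SUB      → -9
NEG      → 9
PUSH -8  → 9 -8
NEG      → 9 8
ADD      → 17
PUSH 11  → 17 11
NEG      → 17 -11
NEG      → 17 11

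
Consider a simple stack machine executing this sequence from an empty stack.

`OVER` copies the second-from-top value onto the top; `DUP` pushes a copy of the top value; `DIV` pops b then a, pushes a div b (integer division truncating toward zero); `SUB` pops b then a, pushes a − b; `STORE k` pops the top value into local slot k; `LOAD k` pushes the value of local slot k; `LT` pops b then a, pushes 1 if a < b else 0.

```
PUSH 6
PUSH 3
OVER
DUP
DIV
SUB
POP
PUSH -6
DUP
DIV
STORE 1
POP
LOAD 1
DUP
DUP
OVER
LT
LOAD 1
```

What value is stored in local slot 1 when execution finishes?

1

PUSH 6   6
PUSH 3   6 3
OVER     6 3 6
DUP      6 3 6 6
DIV      6 3 1
SUB      6 2
POP      6
PUSH -6  6 -6
DUP      6 -6 -6
DIV      6 1
STORE 1  6
POP      (empty)
LOAD 1   1
DUP      1 1
DUP      1 1 1
OVER     1 1 1 1
LT       1 1 0
LOAD 1   1 1 0 1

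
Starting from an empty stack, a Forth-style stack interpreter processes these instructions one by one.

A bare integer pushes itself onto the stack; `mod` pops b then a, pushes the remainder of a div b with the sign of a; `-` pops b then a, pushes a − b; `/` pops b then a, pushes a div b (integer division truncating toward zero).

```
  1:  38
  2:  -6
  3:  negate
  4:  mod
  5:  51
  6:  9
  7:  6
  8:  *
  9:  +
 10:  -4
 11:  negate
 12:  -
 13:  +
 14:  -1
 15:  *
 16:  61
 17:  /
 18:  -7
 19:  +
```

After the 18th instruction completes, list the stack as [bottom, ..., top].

[-1, -7]

38      38
-6      38 -6
negate  38 6
mod     2
51      2 51
9       2 51 9
6       2 51 9 6
*       2 51 54
+       2 105
-4      2 105 -4
negate  2 105 4
-       2 101
+       103
-1      103 -1
*       -103
61      -103 61
/       -1
-7      -1 -7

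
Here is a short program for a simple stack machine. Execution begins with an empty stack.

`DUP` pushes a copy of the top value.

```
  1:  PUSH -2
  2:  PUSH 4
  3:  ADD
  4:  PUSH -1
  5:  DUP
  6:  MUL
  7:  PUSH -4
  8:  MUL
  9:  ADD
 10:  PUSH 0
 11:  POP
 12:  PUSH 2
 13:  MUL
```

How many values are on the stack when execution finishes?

PUSH -2 : [-2]
PUSH 4  : [-2, 4]
ADD     : [2]
PUSH -1 : [2, -1]
DUP     : [2, -1, -1]
MUL     : [2, 1]
PUSH -4 : [2, 1, -4]
MUL     : [2, -4]
ADD     : [-2]
PUSH 0  : [-2, 0]
POP     : [-2]
PUSH 2  : [-2, 2]
MUL     : [-4]

1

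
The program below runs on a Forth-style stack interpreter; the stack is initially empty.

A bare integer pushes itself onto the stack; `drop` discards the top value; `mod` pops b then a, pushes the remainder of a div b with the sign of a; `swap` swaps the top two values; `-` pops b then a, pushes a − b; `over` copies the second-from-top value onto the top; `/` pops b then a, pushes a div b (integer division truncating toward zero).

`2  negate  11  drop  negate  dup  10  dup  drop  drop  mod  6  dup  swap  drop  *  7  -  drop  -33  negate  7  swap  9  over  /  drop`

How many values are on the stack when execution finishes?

2       2
negate  -2
11      -2 11
drop    -2
negate  2
dup     2 2
10      2 2 10
dup     2 2 10 10
drop    2 2 10
drop    2 2
mod     0
6       0 6
dup     0 6 6
swap    0 6 6
drop    0 6
*       0
7       0 7
-       -7
drop    (empty)
-33     -33
negate  33
7       33 7
swap    7 33
9       7 33 9
over    7 33 9 33
/       7 33 0
drop    7 33

2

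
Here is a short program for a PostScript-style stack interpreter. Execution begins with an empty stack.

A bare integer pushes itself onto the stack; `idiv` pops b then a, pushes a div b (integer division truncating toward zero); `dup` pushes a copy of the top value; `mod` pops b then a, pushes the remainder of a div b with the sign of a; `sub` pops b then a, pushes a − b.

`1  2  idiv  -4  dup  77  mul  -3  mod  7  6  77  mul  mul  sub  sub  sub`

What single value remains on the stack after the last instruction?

1    → 1
2    → 1 2
idiv → 0
-4   → 0 -4
dup  → 0 -4 -4
77   → 0 -4 -4 77
mul  → 0 -4 -308
-3   → 0 -4 -308 -3
mod  → 0 -4 -2
7    → 0 -4 -2 7
6    → 0 -4 -2 7 6
77   → 0 -4 -2 7 6 77
mul  → 0 -4 -2 7 462
mul  → 0 -4 -2 3234
sub  → 0 -4 -3236
sub  → 0 3232
sub  → -3232

-3232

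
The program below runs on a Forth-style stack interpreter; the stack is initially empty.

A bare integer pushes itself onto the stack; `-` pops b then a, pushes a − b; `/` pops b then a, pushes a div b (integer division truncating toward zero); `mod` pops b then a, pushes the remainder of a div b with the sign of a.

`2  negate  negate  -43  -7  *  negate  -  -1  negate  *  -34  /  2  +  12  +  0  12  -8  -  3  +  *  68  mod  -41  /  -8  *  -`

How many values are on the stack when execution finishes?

1

2      -> 2
negate -> -2
negate -> 2
-43    -> 2 -43
-7     -> 2 -43 -7
*      -> 2 301
negate -> 2 -301
-      -> 303
-1     -> 303 -1
negate -> 303 1
*      -> 303
-34    -> 303 -34
/      -> -8
2      -> -8 2
+      -> -6
12     -> -6 12
+      -> 6
0      -> 6 0
12     -> 6 0 12
-8     -> 6 0 12 -8
-      -> 6 0 20
3      -> 6 0 20 3
+      -> 6 0 23
*      -> 6 0
68     -> 6 0 68
mod    -> 6 0
-41    -> 6 0 -41
/      -> 6 0
-8     -> 6 0 -8
*      -> 6 0
-      -> 6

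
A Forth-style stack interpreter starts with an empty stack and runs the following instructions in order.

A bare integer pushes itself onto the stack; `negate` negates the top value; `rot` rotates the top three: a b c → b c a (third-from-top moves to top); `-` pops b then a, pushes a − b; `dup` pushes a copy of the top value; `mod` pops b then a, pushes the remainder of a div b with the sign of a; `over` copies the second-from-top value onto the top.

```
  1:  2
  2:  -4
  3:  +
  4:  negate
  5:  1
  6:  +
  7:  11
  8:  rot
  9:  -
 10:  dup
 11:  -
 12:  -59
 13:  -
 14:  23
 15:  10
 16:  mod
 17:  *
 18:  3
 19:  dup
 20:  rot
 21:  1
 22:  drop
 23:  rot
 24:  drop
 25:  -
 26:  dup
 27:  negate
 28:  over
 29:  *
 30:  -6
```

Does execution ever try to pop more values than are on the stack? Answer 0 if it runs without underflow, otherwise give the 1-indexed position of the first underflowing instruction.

8

2       2
-4      2 -4
+       -2
negate  2
1       2 1
+       3
11      3 11
rot  — needs 3 operands, stack has 2 → underflow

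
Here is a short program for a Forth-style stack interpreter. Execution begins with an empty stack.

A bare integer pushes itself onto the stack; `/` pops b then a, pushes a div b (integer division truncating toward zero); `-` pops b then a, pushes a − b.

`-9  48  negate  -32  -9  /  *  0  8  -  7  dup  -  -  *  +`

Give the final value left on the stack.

-9      -9
48      -9 48
negate  -9 -48
-32     -9 -48 -32
-9      -9 -48 -32 -9
/       -9 -48 3
*       -9 -144
0       -9 -144 0
8       -9 -144 0 8
-       -9 -144 -8
7       -9 -144 -8 7
dup     -9 -144 -8 7 7
-       -9 -144 -8 0
-       -9 -144 -8
*       -9 1152
+       1143

1143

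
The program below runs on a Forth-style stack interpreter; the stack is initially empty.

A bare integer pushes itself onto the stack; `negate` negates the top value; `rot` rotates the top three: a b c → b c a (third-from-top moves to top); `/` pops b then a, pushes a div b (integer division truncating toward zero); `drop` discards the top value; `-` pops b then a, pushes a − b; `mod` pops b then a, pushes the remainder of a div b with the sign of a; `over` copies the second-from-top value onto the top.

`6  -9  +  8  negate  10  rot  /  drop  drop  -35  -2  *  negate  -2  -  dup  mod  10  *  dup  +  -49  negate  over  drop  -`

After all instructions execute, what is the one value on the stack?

-49

6      -> [6]
-9     -> [6, -9]
+      -> [-3]
8      -> [-3, 8]
negate -> [-3, -8]
10     -> [-3, -8, 10]
rot    -> [-8, 10, -3]
/      -> [-8, -3]
drop   -> [-8]
drop   -> []
-35    -> [-35]
-2     -> [-35, -2]
*      -> [70]
negate -> [-70]
-2     -> [-70, -2]
-      -> [-68]
dup    -> [-68, -68]
mod    -> [0]
10     -> [0, 10]
*      -> [0]
dup    -> [0, 0]
+      -> [0]
-49    -> [0, -49]
negate -> [0, 49]
over   -> [0, 49, 0]
drop   -> [0, 49]
-      -> [-49]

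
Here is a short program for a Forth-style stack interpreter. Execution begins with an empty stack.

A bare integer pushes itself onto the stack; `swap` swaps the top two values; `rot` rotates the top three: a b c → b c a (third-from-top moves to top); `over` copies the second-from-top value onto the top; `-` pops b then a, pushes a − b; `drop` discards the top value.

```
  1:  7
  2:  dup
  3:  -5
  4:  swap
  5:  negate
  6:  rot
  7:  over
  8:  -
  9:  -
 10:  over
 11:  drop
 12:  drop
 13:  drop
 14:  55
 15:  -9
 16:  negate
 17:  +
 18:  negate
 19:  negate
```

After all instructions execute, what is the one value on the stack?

64

7       7
dup     7 7
-5      7 7 -5
swap    7 -5 7
negate  7 -5 -7
rot     -5 -7 7
over    -5 -7 7 -7
-       -5 -7 14
-       -5 -21
over    -5 -21 -5
drop    -5 -21
drop    -5
drop    (empty)
55      55
-9      55 -9
negate  55 9
+       64
negate  -64
negate  64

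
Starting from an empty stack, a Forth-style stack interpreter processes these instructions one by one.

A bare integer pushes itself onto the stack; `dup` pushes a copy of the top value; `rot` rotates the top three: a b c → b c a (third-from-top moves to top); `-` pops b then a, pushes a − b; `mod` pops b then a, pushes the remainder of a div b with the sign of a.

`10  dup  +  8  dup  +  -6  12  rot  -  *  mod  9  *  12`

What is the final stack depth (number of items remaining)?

10  -> [10]
dup -> [10, 10]
+   -> [20]
8   -> [20, 8]
dup -> [20, 8, 8]
+   -> [20, 16]
-6  -> [20, 16, -6]
12  -> [20, 16, -6, 12]
rot -> [20, -6, 12, 16]
-   -> [20, -6, -4]
*   -> [20, 24]
mod -> [20]
9   -> [20, 9]
*   -> [180]
12  -> [180, 12]

2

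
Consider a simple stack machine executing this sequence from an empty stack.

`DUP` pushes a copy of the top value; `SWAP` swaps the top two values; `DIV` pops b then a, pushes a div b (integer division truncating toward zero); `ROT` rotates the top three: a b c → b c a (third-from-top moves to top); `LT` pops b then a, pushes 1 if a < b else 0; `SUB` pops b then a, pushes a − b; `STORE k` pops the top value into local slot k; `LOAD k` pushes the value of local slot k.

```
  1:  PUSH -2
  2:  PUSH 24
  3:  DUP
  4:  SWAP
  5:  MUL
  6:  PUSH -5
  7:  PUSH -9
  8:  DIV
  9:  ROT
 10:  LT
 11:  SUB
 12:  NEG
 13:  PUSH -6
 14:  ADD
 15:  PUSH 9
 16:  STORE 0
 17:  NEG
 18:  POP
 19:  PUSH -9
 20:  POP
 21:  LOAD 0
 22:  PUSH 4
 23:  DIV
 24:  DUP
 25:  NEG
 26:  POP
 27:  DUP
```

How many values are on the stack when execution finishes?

2

PUSH -2 → -2
PUSH 24 → -2 24
DUP     → -2 24 24
SWAP    → -2 24 24
MUL     → -2 576
PUSH -5 → -2 576 -5
PUSH -9 → -2 576 -5 -9
DIV     → -2 576 0
ROT     → 576 0 -2
LT      → 576 0
SUB     → 576
NEG     → -576
PUSH -6 → -576 -6
ADD     → -582
PUSH 9  → -582 9
STORE 0 → -582
NEG     → 582
POP     → (empty)
PUSH -9 → -9
POP     → (empty)
LOAD 0  → 9
PUSH 4  → 9 4
DIV     → 2
DUP     → 2 2
NEG     → 2 -2
POP     → 2
DUP     → 2 2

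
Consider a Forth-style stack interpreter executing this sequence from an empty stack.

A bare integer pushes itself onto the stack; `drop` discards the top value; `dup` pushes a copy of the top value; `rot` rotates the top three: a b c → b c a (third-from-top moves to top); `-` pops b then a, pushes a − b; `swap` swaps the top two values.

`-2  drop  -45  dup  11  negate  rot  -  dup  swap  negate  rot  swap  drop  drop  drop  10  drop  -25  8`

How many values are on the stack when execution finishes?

2

-2      -2
drop    (empty)
-45     -45
dup     -45 -45
11      -45 -45 11
negate  -45 -45 -11
rot     -45 -11 -45
-       -45 34
dup     -45 34 34
swap    -45 34 34
negate  -45 34 -34
rot     34 -34 -45
swap    34 -45 -34
drop    34 -45
drop    34
drop    (empty)
10      10
drop    (empty)
-25     -25
8       -25 8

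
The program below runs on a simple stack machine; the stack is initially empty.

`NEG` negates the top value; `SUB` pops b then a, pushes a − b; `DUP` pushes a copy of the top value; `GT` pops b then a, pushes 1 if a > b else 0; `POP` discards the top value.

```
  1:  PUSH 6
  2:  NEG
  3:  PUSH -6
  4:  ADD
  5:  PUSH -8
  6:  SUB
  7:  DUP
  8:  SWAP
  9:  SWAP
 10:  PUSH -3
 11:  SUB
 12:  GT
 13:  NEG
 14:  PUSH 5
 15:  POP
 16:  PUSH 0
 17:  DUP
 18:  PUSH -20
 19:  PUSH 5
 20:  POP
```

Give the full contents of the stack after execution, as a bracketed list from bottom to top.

[0, 0, 0, -20]

PUSH 6   → [6]
NEG      → [-6]
PUSH -6  → [-6, -6]
ADD      → [-12]
PUSH -8  → [-12, -8]
SUB      → [-4]
DUP      → [-4, -4]
SWAP     → [-4, -4]
SWAP     → [-4, -4]
PUSH -3  → [-4, -4, -3]
SUB      → [-4, -1]
GT       → [0]
NEG      → [0]
PUSH 5   → [0, 5]
POP      → [0]
PUSH 0   → [0, 0]
DUP      → [0, 0, 0]
PUSH -20 → [0, 0, 0, -20]
PUSH 5   → [0, 0, 0, -20, 5]
POP      → [0, 0, 0, -20]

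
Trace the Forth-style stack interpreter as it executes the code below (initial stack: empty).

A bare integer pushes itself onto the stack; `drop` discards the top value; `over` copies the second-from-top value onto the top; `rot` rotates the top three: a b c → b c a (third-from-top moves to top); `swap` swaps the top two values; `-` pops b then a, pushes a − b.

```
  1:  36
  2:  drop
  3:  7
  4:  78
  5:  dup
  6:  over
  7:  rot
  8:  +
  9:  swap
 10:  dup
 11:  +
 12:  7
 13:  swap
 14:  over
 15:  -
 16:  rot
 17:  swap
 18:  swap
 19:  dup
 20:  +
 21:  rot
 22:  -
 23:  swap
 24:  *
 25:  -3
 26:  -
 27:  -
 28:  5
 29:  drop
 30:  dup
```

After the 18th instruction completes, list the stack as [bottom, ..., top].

[7, 7, 149, 156]

36   -> [36]
drop -> []
7    -> [7]
78   -> [7, 78]
dup  -> [7, 78, 78]
over -> [7, 78, 78, 78]
rot  -> [7, 78, 78, 78]
+    -> [7, 78, 156]
swap -> [7, 156, 78]
dup  -> [7, 156, 78, 78]
+    -> [7, 156, 156]
7    -> [7, 156, 156, 7]
swap -> [7, 156, 7, 156]
over -> [7, 156, 7, 156, 7]
-    -> [7, 156, 7, 149]
rot  -> [7, 7, 149, 156]
swap -> [7, 7, 156, 149]
swap -> [7, 7, 149, 156]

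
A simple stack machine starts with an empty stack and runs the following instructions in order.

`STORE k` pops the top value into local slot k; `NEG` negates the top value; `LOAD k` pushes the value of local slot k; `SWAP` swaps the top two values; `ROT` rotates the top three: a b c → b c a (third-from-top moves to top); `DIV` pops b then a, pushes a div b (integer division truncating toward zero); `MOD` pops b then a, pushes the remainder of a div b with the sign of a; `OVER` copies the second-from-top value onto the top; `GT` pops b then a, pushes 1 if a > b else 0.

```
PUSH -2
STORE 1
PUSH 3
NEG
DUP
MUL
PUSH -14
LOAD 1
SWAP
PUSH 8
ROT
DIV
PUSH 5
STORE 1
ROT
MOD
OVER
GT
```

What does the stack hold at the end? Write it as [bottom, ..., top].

PUSH -2  : [-2]
STORE 1  : []
PUSH 3   : [3]
NEG      : [-3]
DUP      : [-3, -3]
MUL      : [9]
PUSH -14 : [9, -14]
LOAD 1   : [9, -14, -2]
SWAP     : [9, -2, -14]
PUSH 8   : [9, -2, -14, 8]
ROT      : [9, -14, 8, -2]
DIV      : [9, -14, -4]
PUSH 5   : [9, -14, -4, 5]
STORE 1  : [9, -14, -4]
ROT      : [-14, -4, 9]
MOD      : [-14, -4]
OVER     : [-14, -4, -14]
GT       : [-14, 1]

[-14, 1]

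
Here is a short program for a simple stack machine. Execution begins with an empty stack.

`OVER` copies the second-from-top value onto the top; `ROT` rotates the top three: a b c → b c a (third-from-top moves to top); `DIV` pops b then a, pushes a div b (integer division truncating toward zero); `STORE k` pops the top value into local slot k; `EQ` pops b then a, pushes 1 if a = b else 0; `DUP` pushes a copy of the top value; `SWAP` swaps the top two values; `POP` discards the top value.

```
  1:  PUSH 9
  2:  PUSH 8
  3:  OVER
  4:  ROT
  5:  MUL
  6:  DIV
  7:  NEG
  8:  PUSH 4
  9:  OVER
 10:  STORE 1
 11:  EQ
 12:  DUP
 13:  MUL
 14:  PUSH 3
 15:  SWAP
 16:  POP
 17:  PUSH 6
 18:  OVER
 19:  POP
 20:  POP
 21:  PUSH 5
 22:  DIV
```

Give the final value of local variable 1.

PUSH 9   9
PUSH 8   9 8
OVER     9 8 9
ROT      8 9 9
MUL      8 81
DIV      0
NEG      0
PUSH 4   0 4
OVER     0 4 0
STORE 1  0 4
EQ       0
DUP      0 0
MUL      0
PUSH 3   0 3
SWAP     3 0
POP      3
PUSH 6   3 6
OVER     3 6 3
POP      3 6
POP      3
PUSH 5   3 5
DIV      0

0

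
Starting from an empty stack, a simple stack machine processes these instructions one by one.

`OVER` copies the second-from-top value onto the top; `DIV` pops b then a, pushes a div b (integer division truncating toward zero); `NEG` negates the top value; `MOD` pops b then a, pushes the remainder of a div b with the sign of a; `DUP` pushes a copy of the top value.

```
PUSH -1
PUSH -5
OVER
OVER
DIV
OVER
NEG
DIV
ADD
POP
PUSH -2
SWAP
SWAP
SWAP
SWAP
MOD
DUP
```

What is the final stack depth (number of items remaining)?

PUSH -1 → -1
PUSH -5 → -1 -5
OVER    → -1 -5 -1
OVER    → -1 -5 -1 -5
DIV     → -1 -5 0
OVER    → -1 -5 0 -5
NEG     → -1 -5 0 5
DIV     → -1 -5 0
ADD     → -1 -5
POP     → -1
PUSH -2 → -1 -2
SWAP    → -2 -1
SWAP    → -1 -2
SWAP    → -2 -1
SWAP    → -1 -2
MOD     → -1
DUP     → -1 -1

2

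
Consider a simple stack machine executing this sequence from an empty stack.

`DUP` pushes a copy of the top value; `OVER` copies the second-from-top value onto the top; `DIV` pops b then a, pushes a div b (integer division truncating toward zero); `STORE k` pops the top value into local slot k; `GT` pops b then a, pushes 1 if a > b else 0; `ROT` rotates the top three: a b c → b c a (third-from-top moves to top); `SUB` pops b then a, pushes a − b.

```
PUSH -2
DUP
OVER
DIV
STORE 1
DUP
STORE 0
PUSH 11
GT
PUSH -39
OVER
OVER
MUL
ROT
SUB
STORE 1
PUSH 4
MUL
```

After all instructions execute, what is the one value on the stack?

PUSH -2   [-2]
DUP       [-2, -2]
OVER      [-2, -2, -2]
DIV       [-2, 1]
STORE 1   [-2]
DUP       [-2, -2]
STORE 0   [-2]
PUSH 11   [-2, 11]
GT        [0]
PUSH -39  [0, -39]
OVER      [0, -39, 0]
OVER      [0, -39, 0, -39]
MUL       [0, -39, 0]
ROT       [-39, 0, 0]
SUB       [-39, 0]
STORE 1   [-39]
PUSH 4    [-39, 4]
MUL       [-156]

-156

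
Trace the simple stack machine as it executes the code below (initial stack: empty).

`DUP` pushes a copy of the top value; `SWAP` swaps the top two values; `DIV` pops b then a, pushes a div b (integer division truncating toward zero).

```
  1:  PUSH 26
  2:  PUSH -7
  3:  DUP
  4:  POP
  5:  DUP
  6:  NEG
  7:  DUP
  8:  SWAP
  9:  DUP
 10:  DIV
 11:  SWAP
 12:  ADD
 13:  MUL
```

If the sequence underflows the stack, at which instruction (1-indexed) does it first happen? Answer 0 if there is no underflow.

PUSH 26 → [26]
PUSH -7 → [26, -7]
DUP     → [26, -7, -7]
POP     → [26, -7]
DUP     → [26, -7, -7]
NEG     → [26, -7, 7]
DUP     → [26, -7, 7, 7]
SWAP    → [26, -7, 7, 7]
DUP     → [26, -7, 7, 7, 7]
DIV     → [26, -7, 7, 1]
SWAP    → [26, -7, 1, 7]
ADD     → [26, -7, 8]
MUL     → [26, -56]

0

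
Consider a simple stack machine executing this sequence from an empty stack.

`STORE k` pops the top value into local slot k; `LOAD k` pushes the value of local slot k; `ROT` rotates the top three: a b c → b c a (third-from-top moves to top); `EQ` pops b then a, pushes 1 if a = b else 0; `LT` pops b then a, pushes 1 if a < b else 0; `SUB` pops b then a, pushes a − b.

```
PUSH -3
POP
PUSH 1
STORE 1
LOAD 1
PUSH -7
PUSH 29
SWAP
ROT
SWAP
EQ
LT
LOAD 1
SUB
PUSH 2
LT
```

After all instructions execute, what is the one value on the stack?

PUSH -3  [-3]
POP      []
PUSH 1   [1]
STORE 1  []
LOAD 1   [1]
PUSH -7  [1, -7]
PUSH 29  [1, -7, 29]
SWAP     [1, 29, -7]
ROT      [29, -7, 1]
SWAP     [29, 1, -7]
EQ       [29, 0]
LT       [0]
LOAD 1   [0, 1]
SUB      [-1]
PUSH 2   [-1, 2]
LT       [1]

1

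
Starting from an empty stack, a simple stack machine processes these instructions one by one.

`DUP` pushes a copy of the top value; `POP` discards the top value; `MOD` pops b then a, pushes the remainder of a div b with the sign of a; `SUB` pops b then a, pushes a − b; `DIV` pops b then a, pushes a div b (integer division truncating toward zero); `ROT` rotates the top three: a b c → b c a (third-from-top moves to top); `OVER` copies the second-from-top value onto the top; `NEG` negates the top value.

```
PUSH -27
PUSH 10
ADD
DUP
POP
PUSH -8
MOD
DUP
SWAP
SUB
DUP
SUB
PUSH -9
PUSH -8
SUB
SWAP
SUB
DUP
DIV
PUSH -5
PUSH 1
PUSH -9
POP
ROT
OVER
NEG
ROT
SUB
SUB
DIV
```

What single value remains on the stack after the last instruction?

-1

PUSH -27 -> [-27]
PUSH 10  -> [-27, 10]
ADD      -> [-17]
DUP      -> [-17, -17]
POP      -> [-17]
PUSH -8  -> [-17, -8]
MOD      -> [-1]
DUP      -> [-1, -1]
SWAP     -> [-1, -1]
SUB      -> [0]
DUP      -> [0, 0]
SUB      -> [0]
PUSH -9  -> [0, -9]
PUSH -8  -> [0, -9, -8]
SUB      -> [0, -1]
SWAP     -> [-1, 0]
SUB      -> [-1]
DUP      -> [-1, -1]
DIV      -> [1]
PUSH -5  -> [1, -5]
PUSH 1   -> [1, -5, 1]
PUSH -9  -> [1, -5, 1, -9]
POP      -> [1, -5, 1]
ROT      -> [-5, 1, 1]
OVER     -> [-5, 1, 1, 1]
NEG      -> [-5, 1, 1, -1]
ROT      -> [-5, 1, -1, 1]
SUB      -> [-5, 1, -2]
SUB      -> [-5, 3]
DIV      -> [-1]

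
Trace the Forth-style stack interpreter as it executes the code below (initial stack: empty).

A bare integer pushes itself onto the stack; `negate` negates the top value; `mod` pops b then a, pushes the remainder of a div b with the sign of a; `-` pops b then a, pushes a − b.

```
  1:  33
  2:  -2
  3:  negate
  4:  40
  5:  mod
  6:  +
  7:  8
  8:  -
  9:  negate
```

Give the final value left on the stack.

33     → 33
-2     → 33 -2
negate → 33 2
40     → 33 2 40
mod    → 33 2
+      → 35
8      → 35 8
-      → 27
negate → -27

-27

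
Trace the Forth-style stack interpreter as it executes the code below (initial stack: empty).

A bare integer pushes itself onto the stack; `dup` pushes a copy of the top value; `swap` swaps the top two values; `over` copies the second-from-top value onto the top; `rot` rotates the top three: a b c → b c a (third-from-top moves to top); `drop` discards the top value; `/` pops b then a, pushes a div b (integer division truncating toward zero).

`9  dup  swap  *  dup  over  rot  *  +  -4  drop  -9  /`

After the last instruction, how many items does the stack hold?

9    : 9
dup  : 9 9
swap : 9 9
*    : 81
dup  : 81 81
over : 81 81 81
rot  : 81 81 81
*    : 81 6561
+    : 6642
-4   : 6642 -4
drop : 6642
-9   : 6642 -9
/    : -738

1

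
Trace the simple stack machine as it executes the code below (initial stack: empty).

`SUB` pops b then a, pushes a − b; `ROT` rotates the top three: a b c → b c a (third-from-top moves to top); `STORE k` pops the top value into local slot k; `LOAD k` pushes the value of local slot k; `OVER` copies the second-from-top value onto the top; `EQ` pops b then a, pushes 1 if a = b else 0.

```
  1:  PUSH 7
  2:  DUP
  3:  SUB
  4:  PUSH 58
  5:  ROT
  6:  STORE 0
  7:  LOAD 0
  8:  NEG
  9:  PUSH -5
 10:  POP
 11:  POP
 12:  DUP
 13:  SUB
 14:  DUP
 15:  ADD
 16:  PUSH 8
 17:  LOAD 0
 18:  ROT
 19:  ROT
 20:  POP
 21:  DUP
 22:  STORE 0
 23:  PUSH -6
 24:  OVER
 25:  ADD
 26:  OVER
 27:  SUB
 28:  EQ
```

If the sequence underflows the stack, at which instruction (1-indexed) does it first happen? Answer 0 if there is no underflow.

5

PUSH 7  : [7]
DUP     : [7, 7]
SUB     : [0]
PUSH 58 : [0, 58]
ROT  — needs 3 operands, stack has 2 → underflow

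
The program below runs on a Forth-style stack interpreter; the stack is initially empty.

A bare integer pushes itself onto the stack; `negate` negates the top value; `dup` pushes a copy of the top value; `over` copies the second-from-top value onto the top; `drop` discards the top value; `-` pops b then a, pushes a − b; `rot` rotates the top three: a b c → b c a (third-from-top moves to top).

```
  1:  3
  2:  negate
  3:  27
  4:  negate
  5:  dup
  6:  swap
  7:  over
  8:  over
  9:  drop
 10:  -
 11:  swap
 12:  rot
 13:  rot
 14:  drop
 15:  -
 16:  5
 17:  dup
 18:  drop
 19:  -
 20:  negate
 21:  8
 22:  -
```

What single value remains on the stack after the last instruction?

3      : 3
negate : -3
27     : -3 27
negate : -3 -27
dup    : -3 -27 -27
swap   : -3 -27 -27
over   : -3 -27 -27 -27
over   : -3 -27 -27 -27 -27
drop   : -3 -27 -27 -27
-      : -3 -27 0
swap   : -3 0 -27
rot    : 0 -27 -3
rot    : -27 -3 0
drop   : -27 -3
-      : -24
5      : -24 5
dup    : -24 5 5
drop   : -24 5
-      : -29
negate : 29
8      : 29 8
-      : 21

21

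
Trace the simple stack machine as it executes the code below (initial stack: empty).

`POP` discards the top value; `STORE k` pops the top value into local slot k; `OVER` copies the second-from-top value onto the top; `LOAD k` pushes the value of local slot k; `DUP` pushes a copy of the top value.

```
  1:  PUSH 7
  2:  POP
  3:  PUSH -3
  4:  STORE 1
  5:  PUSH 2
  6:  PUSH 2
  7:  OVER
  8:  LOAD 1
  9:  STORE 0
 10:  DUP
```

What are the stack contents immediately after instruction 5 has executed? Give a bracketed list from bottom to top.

[2]

PUSH 7   [7]
POP      []
PUSH -3  [-3]
STORE 1  []
PUSH 2   [2]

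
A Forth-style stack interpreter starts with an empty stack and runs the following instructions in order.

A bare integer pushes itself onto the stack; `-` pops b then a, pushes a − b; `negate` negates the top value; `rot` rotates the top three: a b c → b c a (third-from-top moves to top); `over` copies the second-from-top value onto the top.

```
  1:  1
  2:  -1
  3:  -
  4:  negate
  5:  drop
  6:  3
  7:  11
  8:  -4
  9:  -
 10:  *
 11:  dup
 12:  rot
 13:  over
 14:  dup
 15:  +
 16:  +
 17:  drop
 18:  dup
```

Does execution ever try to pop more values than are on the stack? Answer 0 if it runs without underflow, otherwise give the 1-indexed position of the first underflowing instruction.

1      -> [1]
-1     -> [1, -1]
-      -> [2]
negate -> [-2]
drop   -> []
3      -> [3]
11     -> [3, 11]
-4     -> [3, 11, -4]
-      -> [3, 15]
*      -> [45]
dup    -> [45, 45]
rot  — needs 3 operands, stack has 2 → underflow

12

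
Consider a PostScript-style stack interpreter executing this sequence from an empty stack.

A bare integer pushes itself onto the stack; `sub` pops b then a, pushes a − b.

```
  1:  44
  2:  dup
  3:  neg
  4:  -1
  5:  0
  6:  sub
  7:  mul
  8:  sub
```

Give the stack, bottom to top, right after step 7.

44  -> 44
dup -> 44 44
neg -> 44 -44
-1  -> 44 -44 -1
0   -> 44 -44 -1 0
sub -> 44 -44 -1
mul -> 44 44

[44, 44]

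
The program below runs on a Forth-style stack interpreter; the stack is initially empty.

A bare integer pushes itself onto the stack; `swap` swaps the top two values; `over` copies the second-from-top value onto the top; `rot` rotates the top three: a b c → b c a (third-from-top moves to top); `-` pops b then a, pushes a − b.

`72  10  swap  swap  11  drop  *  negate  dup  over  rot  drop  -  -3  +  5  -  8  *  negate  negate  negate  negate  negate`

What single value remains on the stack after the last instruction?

72      [72]
10      [72, 10]
swap    [10, 72]
swap    [72, 10]
11      [72, 10, 11]
drop    [72, 10]
*       [720]
negate  [-720]
dup     [-720, -720]
over    [-720, -720, -720]
rot     [-720, -720, -720]
drop    [-720, -720]
-       [0]
-3      [0, -3]
+       [-3]
5       [-3, 5]
-       [-8]
8       [-8, 8]
*       [-64]
negate  [64]
negate  [-64]
negate  [64]
negate  [-64]
negate  [64]

64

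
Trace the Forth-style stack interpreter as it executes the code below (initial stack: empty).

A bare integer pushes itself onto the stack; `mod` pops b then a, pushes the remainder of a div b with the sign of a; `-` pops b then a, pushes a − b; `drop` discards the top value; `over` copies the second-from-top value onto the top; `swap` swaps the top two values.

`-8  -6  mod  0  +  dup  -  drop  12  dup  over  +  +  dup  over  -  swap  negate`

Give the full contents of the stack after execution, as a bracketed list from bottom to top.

-8     -> [-8]
-6     -> [-8, -6]
mod    -> [-2]
0      -> [-2, 0]
+      -> [-2]
dup    -> [-2, -2]
-      -> [0]
drop   -> []
12     -> [12]
dup    -> [12, 12]
over   -> [12, 12, 12]
+      -> [12, 24]
+      -> [36]
dup    -> [36, 36]
over   -> [36, 36, 36]
-      -> [36, 0]
swap   -> [0, 36]
negate -> [0, -36]

[0, -36]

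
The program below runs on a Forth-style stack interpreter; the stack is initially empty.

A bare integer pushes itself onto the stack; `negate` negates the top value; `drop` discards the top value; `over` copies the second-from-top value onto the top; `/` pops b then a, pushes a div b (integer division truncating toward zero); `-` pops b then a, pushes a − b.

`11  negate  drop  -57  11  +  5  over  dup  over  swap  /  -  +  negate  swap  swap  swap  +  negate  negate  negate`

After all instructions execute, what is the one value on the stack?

11     → [11]
negate → [-11]
drop   → []
-57    → [-57]
11     → [-57, 11]
+      → [-46]
5      → [-46, 5]
over   → [-46, 5, -46]
dup    → [-46, 5, -46, -46]
over   → [-46, 5, -46, -46, -46]
swap   → [-46, 5, -46, -46, -46]
/      → [-46, 5, -46, 1]
-      → [-46, 5, -47]
+      → [-46, -42]
negate → [-46, 42]
swap   → [42, -46]
swap   → [-46, 42]
swap   → [42, -46]
+      → [-4]
negate → [4]
negate → [-4]
negate → [4]

4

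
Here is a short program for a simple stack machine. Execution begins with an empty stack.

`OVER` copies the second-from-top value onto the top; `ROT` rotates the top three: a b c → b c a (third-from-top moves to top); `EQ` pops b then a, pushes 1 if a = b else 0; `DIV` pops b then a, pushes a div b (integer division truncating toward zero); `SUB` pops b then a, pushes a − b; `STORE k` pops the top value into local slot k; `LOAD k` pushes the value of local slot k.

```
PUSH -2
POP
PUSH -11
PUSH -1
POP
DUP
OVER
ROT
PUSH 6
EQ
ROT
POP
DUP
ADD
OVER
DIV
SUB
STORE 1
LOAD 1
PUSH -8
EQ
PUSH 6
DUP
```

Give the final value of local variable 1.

-11

PUSH -2  : [-2]
POP      : []
PUSH -11 : [-11]
PUSH -1  : [-11, -1]
POP      : [-11]
DUP      : [-11, -11]
OVER     : [-11, -11, -11]
ROT      : [-11, -11, -11]
PUSH 6   : [-11, -11, -11, 6]
EQ       : [-11, -11, 0]
ROT      : [-11, 0, -11]
POP      : [-11, 0]
DUP      : [-11, 0, 0]
ADD      : [-11, 0]
OVER     : [-11, 0, -11]
DIV      : [-11, 0]
SUB      : [-11]
STORE 1  : []
LOAD 1   : [-11]
PUSH -8  : [-11, -8]
EQ       : [0]
PUSH 6   : [0, 6]
DUP      : [0, 6, 6]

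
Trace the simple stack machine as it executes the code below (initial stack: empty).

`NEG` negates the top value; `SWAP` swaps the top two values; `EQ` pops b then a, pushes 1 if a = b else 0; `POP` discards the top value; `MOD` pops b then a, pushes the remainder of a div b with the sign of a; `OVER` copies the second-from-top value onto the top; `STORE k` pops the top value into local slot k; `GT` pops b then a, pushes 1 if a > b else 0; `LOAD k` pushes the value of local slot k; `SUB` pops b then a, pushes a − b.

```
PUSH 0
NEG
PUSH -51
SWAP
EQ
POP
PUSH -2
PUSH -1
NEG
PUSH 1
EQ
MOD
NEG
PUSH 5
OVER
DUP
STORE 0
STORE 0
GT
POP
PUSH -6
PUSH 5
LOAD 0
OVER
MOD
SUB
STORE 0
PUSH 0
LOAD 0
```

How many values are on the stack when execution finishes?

PUSH 0    [0]
NEG       [0]
PUSH -51  [0, -51]
SWAP      [-51, 0]
EQ        [0]
POP       []
PUSH -2   [-2]
PUSH -1   [-2, -1]
NEG       [-2, 1]
PUSH 1    [-2, 1, 1]
EQ        [-2, 1]
MOD       [0]
NEG       [0]
PUSH 5    [0, 5]
OVER      [0, 5, 0]
DUP       [0, 5, 0, 0]
STORE 0   [0, 5, 0]
STORE 0   [0, 5]
GT        [0]
POP       []
PUSH -6   [-6]
PUSH 5    [-6, 5]
LOAD 0    [-6, 5, 0]
OVER      [-6, 5, 0, 5]
MOD       [-6, 5, 0]
SUB       [-6, 5]
STORE 0   [-6]
PUSH 0    [-6, 0]
LOAD 0    [-6, 0, 5]

3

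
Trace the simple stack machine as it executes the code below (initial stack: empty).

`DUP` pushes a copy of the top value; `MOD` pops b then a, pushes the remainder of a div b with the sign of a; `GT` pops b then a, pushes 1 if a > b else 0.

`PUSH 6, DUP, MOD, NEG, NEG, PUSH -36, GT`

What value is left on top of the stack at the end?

PUSH 6   → [6]
DUP      → [6, 6]
MOD      → [0]
NEG      → [0]
NEG      → [0]
PUSH -36 → [0, -36]
GT       → [1]

1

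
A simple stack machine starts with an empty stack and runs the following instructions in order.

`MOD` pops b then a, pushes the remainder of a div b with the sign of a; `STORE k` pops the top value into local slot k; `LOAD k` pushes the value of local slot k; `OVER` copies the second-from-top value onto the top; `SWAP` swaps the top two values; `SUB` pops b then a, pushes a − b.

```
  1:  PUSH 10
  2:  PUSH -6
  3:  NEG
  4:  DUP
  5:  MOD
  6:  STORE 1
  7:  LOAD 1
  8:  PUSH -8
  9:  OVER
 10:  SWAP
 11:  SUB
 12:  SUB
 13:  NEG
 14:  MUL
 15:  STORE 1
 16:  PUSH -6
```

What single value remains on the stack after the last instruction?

-6

PUSH 10 -> 10
PUSH -6 -> 10 -6
NEG     -> 10 6
DUP     -> 10 6 6
MOD     -> 10 0
STORE 1 -> 10
LOAD 1  -> 10 0
PUSH -8 -> 10 0 -8
OVER    -> 10 0 -8 0
SWAP    -> 10 0 0 -8
SUB     -> 10 0 8
SUB     -> 10 -8
NEG     -> 10 8
MUL     -> 80
STORE 1 -> (empty)
PUSH -6 -> -6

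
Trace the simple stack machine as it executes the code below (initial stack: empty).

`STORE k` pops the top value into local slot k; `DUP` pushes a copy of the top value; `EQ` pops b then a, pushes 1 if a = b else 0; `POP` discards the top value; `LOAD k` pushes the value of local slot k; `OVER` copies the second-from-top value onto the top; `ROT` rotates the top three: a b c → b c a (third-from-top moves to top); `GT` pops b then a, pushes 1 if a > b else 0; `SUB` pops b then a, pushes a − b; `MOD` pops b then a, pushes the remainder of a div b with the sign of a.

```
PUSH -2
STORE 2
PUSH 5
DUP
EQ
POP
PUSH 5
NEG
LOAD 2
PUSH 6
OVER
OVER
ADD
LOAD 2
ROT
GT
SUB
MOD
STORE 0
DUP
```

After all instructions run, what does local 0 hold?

-2

PUSH -2 : [-2]
STORE 2 : []
PUSH 5  : [5]
DUP     : [5, 5]
EQ      : [1]
POP     : []
PUSH 5  : [5]
NEG     : [-5]
LOAD 2  : [-5, -2]
PUSH 6  : [-5, -2, 6]
OVER    : [-5, -2, 6, -2]
OVER    : [-5, -2, 6, -2, 6]
ADD     : [-5, -2, 6, 4]
LOAD 2  : [-5, -2, 6, 4, -2]
ROT     : [-5, -2, 4, -2, 6]
GT      : [-5, -2, 4, 0]
SUB     : [-5, -2, 4]
MOD     : [-5, -2]
STORE 0 : [-5]
DUP     : [-5, -5]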